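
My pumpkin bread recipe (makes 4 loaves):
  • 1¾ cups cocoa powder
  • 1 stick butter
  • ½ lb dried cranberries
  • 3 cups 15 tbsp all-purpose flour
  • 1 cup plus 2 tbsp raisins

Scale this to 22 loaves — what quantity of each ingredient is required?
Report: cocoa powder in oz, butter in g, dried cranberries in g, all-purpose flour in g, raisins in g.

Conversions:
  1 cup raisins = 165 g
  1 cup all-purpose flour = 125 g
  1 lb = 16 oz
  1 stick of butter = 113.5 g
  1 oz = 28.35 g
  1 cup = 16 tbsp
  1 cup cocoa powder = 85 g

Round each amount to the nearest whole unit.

cocoa powder: 29 oz; butter: 624 g; dried cranberries: 1247 g; all-purpose flour: 2707 g; raisins: 1021 g

Scaling factor: 22/4 = 11/2 = 5.5.
cocoa powder: 1.75 cup × 11/2 × 85 g/cup ÷ 28.35 g/oz ≈ 29 oz
butter: 1 stick × 11/2 × 113.5 g/stick ≈ 624 g
dried cranberries: 0.5 lb × 11/2 × 16 oz/lb × 28.35 g/oz ≈ 1247 g
all-purpose flour: (3 cup + 15 tbsp = 3.9375 cup) × 11/2 × 125 g/cup ≈ 2707 g
raisins: (1 cup + 2 tbsp = 1.125 cup) × 11/2 × 165 g/cup ≈ 1021 g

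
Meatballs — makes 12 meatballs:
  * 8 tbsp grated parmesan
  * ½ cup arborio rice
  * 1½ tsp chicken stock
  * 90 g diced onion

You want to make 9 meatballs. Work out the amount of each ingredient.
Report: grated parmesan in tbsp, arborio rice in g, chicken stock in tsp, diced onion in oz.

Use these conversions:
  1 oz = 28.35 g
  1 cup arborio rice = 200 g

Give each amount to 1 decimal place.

Scaling factor: 9/12 = 3/4 = 0.75.
grated parmesan: 8 tbsp × 3/4 = 6.0 tbsp
arborio rice: 0.5 cup × 3/4 × 200 g/cup = 75.0 g
chicken stock: 1.5 tsp × 3/4 ≈ 1.1 tsp
diced onion: 90 g × 3/4 ÷ 28.35 g/oz ≈ 2.4 oz

grated parmesan: 6.0 tbsp; arborio rice: 75.0 g; chicken stock: 1.1 tsp; diced onion: 2.4 oz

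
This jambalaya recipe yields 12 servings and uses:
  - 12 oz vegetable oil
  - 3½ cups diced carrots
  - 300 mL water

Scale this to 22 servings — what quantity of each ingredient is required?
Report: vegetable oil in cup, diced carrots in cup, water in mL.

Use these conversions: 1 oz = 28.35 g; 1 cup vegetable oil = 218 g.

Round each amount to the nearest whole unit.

Scaling factor: 22/12 = 11/6.
vegetable oil: 12 oz × 11/6 × 28.35 g/oz ÷ 218 g/cup ≈ 3 cup
diced carrots: 3.5 cup × 11/6 ≈ 6 cup
water: 300 mL × 11/6 = 550 mL

vegetable oil: 3 cup; diced carrots: 6 cup; water: 550 mL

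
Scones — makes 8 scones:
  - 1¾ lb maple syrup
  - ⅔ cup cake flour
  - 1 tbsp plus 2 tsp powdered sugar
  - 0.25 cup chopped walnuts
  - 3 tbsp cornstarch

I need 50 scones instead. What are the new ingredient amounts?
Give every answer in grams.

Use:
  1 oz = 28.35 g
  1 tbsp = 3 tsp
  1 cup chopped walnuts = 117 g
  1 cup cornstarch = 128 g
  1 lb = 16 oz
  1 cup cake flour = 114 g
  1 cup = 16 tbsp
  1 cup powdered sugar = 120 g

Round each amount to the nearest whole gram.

Scaling factor: 50/8 = 25/4 = 6.25.
maple syrup: 1.75 lb × 25/4 × 16 oz/lb × 28.35 g/oz ≈ 4961 g
cake flour: 2/3 cup × 25/4 × 114 g/cup = 475 g
powdered sugar: (1 tbsp + 2 tsp = 5/3 tbsp) × 25/4 ÷ 16 tbsp/cup × 120 g/cup ≈ 78 g
chopped walnuts: 0.25 cup × 25/4 × 117 g/cup ≈ 183 g
cornstarch: 3 tbsp × 25/4 ÷ 16 tbsp/cup × 128 g/cup = 150 g

maple syrup: 4961 g; cake flour: 475 g; powdered sugar: 78 g; chopped walnuts: 183 g; cornstarch: 150 g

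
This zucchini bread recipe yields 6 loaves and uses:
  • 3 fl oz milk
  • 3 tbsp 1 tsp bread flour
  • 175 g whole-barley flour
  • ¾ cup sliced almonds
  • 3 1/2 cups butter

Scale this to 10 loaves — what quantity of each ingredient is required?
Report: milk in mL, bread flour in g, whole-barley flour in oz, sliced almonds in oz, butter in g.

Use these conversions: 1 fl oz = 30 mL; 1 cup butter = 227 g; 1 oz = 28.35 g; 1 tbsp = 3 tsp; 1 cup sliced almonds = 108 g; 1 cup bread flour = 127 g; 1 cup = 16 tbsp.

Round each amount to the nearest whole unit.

Scaling factor: 10/6 = 5/3.
milk: 3 fl oz × 5/3 × 30 mL/fl oz = 150 mL
bread flour: (3 tbsp + 1 tsp = 10/3 tbsp) × 5/3 ÷ 16 tbsp/cup × 127 g/cup ≈ 44 g
whole-barley flour: 175 g × 5/3 ÷ 28.35 g/oz ≈ 10 oz
sliced almonds: 0.75 cup × 5/3 × 108 g/cup ÷ 28.35 g/oz ≈ 5 oz
butter: 3.5 cup × 5/3 × 227 g/cup ≈ 1324 g

milk: 150 mL; bread flour: 44 g; whole-barley flour: 10 oz; sliced almonds: 5 oz; butter: 1324 g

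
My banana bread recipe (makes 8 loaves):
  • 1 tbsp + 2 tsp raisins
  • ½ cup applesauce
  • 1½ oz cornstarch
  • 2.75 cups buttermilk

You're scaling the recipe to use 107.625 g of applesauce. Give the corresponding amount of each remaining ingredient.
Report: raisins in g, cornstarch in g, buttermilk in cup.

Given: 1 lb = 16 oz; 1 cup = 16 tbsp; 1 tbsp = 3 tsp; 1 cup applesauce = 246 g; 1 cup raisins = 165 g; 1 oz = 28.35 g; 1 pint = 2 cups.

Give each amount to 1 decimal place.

raisins: 15.0 g; cornstarch: 37.2 g; buttermilk: 2.4 cup

The original recipe has 123 g of applesauce, so the scaling factor is 107.625 ÷ 123 = 7/8 = 0.875.
raisins: (1 tbsp + 2 tsp = 5/3 tbsp) × 7/8 ÷ 16 tbsp/cup × 165 g/cup ≈ 15.0 g
cornstarch: 1.5 oz × 7/8 × 28.35 g/oz ≈ 37.2 g
buttermilk: 2.75 cup × 7/8 ≈ 2.4 cup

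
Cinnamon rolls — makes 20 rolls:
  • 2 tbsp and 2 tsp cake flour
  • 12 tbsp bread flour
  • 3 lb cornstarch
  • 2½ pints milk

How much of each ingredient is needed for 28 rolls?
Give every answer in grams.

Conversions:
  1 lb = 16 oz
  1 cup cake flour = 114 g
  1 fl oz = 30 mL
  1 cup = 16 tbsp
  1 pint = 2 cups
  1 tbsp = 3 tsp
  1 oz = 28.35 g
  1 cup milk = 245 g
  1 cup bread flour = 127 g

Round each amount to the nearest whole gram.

cake flour: 27 g; bread flour: 133 g; cornstarch: 1905 g; milk: 1715 g

Scaling factor: 28/20 = 7/5 = 1.4.
cake flour: (2 tbsp + 2 tsp = 8/3 tbsp) × 7/5 ÷ 16 tbsp/cup × 114 g/cup ≈ 27 g
bread flour: 12 tbsp × 7/5 ÷ 16 tbsp/cup × 127 g/cup ≈ 133 g
cornstarch: 3 lb × 7/5 × 16 oz/lb × 28.35 g/oz ≈ 1905 g
milk: 2.5 pint × 7/5 × 2 cup/pint × 245 g/cup = 1715 g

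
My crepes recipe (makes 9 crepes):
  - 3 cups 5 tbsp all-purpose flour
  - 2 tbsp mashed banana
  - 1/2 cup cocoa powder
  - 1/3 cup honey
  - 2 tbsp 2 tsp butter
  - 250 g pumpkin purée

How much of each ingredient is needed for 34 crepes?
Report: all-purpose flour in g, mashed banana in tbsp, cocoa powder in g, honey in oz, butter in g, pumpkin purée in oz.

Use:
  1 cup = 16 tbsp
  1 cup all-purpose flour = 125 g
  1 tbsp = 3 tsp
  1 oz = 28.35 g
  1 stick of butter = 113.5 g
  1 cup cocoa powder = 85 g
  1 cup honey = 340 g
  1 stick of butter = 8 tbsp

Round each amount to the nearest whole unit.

all-purpose flour: 1564 g; mashed banana: 8 tbsp; cocoa powder: 161 g; honey: 15 oz; butter: 143 g; pumpkin purée: 33 oz

Scaling factor: 34/9.
all-purpose flour: (3 cup + 5 tbsp = 3.3125 cup) × 34/9 × 125 g/cup ≈ 1564 g
mashed banana: 2 tbsp × 34/9 ≈ 8 tbsp
cocoa powder: 0.5 cup × 34/9 × 85 g/cup ≈ 161 g
honey: 1/3 cup × 34/9 × 340 g/cup ÷ 28.35 g/oz ≈ 15 oz
butter: (2 tbsp + 2 tsp = 8/3 tbsp) × 34/9 ÷ 8 tbsp/stick × 113.5 g/stick ≈ 143 g
pumpkin purée: 250 g × 34/9 ÷ 28.35 g/oz ≈ 33 oz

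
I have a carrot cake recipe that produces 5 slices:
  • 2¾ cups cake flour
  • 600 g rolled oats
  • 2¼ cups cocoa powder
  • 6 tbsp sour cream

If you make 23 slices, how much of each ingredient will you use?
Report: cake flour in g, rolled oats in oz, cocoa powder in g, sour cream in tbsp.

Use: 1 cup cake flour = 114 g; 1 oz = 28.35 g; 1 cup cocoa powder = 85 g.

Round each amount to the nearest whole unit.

Scaling factor: 23/5 = 4.6.
cake flour: 2.75 cup × 23/5 × 114 g/cup ≈ 1442 g
rolled oats: 600 g × 23/5 ÷ 28.35 g/oz ≈ 97 oz
cocoa powder: 2.25 cup × 23/5 × 85 g/cup ≈ 880 g
sour cream: 6 tbsp × 23/5 ≈ 28 tbsp

cake flour: 1442 g; rolled oats: 97 oz; cocoa powder: 880 g; sour cream: 28 tbsp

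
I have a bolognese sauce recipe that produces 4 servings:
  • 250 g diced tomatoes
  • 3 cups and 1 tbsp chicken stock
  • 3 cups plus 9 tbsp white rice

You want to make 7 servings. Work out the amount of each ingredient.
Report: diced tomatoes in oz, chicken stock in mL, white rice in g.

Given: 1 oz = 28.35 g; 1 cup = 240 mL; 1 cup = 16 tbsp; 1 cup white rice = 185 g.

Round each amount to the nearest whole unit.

Scaling factor: 7/4 = 1.75.
diced tomatoes: 250 g × 7/4 ÷ 28.35 g/oz ≈ 15 oz
chicken stock: (3 cup + 1 tbsp = 3.0625 cup) × 7/4 × 240 mL/cup ≈ 1286 mL
white rice: (3 cup + 9 tbsp = 3.5625 cup) × 7/4 × 185 g/cup ≈ 1153 g

diced tomatoes: 15 oz; chicken stock: 1286 mL; white rice: 1153 g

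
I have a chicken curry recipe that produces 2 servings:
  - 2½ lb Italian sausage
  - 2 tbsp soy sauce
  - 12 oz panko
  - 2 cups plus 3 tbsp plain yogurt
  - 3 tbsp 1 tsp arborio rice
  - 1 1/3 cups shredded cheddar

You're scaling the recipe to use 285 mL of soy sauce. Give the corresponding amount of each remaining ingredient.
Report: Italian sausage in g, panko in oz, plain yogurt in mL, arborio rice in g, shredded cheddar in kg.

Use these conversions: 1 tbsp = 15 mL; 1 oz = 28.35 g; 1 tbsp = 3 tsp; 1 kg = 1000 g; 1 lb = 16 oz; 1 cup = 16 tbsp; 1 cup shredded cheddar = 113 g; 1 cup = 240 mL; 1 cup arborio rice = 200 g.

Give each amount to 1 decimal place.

Italian sausage: 10773.0 g; panko: 114.0 oz; plain yogurt: 4987.5 mL; arborio rice: 395.8 g; shredded cheddar: 1.4 kg

The original recipe has 30 mL of soy sauce, so the scaling factor is 285 ÷ 30 = 19/2 = 9.5.
Italian sausage: 2.5 lb × 19/2 × 16 oz/lb × 28.35 g/oz = 10773.0 g
panko: 12 oz × 19/2 = 114.0 oz
plain yogurt: (2 cup + 3 tbsp = 2.1875 cup) × 19/2 × 240 mL/cup = 4987.5 mL
arborio rice: (3 tbsp + 1 tsp = 10/3 tbsp) × 19/2 ÷ 16 tbsp/cup × 200 g/cup ≈ 395.8 g
shredded cheddar: 4/3 cup × 19/2 × 113 g/cup ÷ 1000 g/kg ≈ 1.4 kg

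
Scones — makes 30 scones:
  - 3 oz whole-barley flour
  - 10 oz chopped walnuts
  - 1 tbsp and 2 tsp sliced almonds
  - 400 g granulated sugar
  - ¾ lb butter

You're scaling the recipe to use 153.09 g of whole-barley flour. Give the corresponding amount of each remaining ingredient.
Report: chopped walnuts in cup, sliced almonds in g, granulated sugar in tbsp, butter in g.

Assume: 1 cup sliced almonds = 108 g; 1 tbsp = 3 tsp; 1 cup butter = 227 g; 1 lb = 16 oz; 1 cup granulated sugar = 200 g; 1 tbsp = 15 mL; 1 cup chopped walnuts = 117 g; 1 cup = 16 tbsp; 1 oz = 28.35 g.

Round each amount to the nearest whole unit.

The original recipe has 85.05 g of whole-barley flour, so the scaling factor is 153.09 ÷ 85.05 = 9/5 = 1.8.
chopped walnuts: 10 oz × 9/5 × 28.35 g/oz ÷ 117 g/cup ≈ 4 cup
sliced almonds: (1 tbsp + 2 tsp = 5/3 tbsp) × 9/5 ÷ 16 tbsp/cup × 108 g/cup ≈ 20 g
granulated sugar: 400 g × 9/5 ÷ 200 g/cup × 16 tbsp/cup ≈ 58 tbsp
butter: 0.75 lb × 9/5 × 16 oz/lb × 28.35 g/oz ≈ 612 g

chopped walnuts: 4 cup; sliced almonds: 20 g; granulated sugar: 58 tbsp; butter: 612 g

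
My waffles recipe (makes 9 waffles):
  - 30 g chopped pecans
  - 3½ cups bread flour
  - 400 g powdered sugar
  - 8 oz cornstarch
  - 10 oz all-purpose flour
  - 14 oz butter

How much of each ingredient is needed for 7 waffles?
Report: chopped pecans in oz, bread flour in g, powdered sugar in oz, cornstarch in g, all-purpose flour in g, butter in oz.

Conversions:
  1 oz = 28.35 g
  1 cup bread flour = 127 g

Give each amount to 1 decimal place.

Scaling factor: 7/9.
chopped pecans: 30 g × 7/9 ÷ 28.35 g/oz ≈ 0.8 oz
bread flour: 3.5 cup × 7/9 × 127 g/cup ≈ 345.7 g
powdered sugar: 400 g × 7/9 ÷ 28.35 g/oz ≈ 11.0 oz
cornstarch: 8 oz × 7/9 × 28.35 g/oz = 176.4 g
all-purpose flour: 10 oz × 7/9 × 28.35 g/oz = 220.5 g
butter: 14 oz × 7/9 ≈ 10.9 oz

chopped pecans: 0.8 oz; bread flour: 345.7 g; powdered sugar: 11.0 oz; cornstarch: 176.4 g; all-purpose flour: 220.5 g; butter: 10.9 oz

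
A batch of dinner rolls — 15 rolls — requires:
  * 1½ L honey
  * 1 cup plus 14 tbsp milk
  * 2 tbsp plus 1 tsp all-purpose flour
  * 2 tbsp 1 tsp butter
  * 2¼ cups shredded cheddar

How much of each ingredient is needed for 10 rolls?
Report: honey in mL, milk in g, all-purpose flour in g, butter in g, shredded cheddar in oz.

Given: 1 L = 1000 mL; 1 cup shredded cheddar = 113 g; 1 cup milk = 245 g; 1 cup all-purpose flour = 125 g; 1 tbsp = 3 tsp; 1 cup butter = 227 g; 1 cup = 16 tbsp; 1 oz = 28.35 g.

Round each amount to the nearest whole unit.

Scaling factor: 10/15 = 2/3.
honey: 1.5 L × 2/3 × 1000 mL/L = 1000 mL
milk: (1 cup + 14 tbsp = 1.875 cup) × 2/3 × 245 g/cup ≈ 306 g
all-purpose flour: (2 tbsp + 1 tsp = 7/3 tbsp) × 2/3 ÷ 16 tbsp/cup × 125 g/cup ≈ 12 g
butter: (2 tbsp + 1 tsp = 7/3 tbsp) × 2/3 ÷ 16 tbsp/cup × 227 g/cup ≈ 22 g
shredded cheddar: 2.25 cup × 2/3 × 113 g/cup ÷ 28.35 g/oz ≈ 6 oz

honey: 1000 mL; milk: 306 g; all-purpose flour: 12 g; butter: 22 g; shredded cheddar: 6 oz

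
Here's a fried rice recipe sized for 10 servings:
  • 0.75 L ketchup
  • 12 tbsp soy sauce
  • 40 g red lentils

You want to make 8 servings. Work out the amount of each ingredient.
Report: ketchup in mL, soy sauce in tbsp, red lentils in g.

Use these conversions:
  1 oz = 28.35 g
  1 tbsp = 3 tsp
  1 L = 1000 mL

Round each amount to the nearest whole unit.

ketchup: 600 mL; soy sauce: 10 tbsp; red lentils: 32 g

Scaling factor: 8/10 = 4/5 = 0.8.
ketchup: 0.75 L × 4/5 × 1000 mL/L = 600 mL
soy sauce: 12 tbsp × 4/5 ≈ 10 tbsp
red lentils: 40 g × 4/5 = 32 g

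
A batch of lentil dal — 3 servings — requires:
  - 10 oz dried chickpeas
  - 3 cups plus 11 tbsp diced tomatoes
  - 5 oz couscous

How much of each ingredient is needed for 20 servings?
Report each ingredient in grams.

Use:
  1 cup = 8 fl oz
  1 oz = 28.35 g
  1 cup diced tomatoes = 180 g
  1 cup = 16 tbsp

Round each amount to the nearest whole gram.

Scaling factor: 20/3.
dried chickpeas: 10 oz × 20/3 × 28.35 g/oz = 1890 g
diced tomatoes: (3 cup + 11 tbsp = 3.6875 cup) × 20/3 × 180 g/cup = 4425 g
couscous: 5 oz × 20/3 × 28.35 g/oz = 945 g

dried chickpeas: 1890 g; diced tomatoes: 4425 g; couscous: 945 g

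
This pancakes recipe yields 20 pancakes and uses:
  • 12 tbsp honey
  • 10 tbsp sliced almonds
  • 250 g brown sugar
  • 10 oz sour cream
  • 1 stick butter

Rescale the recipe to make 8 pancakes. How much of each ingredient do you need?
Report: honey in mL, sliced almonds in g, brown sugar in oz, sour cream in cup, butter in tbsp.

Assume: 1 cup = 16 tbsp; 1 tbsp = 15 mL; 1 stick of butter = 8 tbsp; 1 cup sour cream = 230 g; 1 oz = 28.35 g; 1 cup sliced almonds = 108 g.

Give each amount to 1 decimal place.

honey: 72.0 mL; sliced almonds: 27.0 g; brown sugar: 3.5 oz; sour cream: 0.5 cup; butter: 3.2 tbsp

Scaling factor: 8/20 = 2/5 = 0.4.
honey: 12 tbsp × 2/5 × 15 mL/tbsp = 72.0 mL
sliced almonds: 10 tbsp × 2/5 ÷ 16 tbsp/cup × 108 g/cup = 27.0 g
brown sugar: 250 g × 2/5 ÷ 28.35 g/oz ≈ 3.5 oz
sour cream: 10 oz × 2/5 × 28.35 g/oz ÷ 230 g/cup ≈ 0.5 cup
butter: 1 stick × 2/5 × 8 tbsp/stick = 3.2 tbsp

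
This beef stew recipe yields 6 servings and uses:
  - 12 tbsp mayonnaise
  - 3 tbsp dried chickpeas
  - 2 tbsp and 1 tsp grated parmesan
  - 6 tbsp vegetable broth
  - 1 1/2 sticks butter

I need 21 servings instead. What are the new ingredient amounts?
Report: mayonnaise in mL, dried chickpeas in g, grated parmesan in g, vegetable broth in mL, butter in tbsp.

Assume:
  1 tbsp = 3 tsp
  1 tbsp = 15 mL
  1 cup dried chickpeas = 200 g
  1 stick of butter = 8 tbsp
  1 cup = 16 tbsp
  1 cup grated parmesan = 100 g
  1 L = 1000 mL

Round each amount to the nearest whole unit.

Scaling factor: 21/6 = 7/2 = 3.5.
mayonnaise: 12 tbsp × 7/2 × 15 mL/tbsp = 630 mL
dried chickpeas: 3 tbsp × 7/2 ÷ 16 tbsp/cup × 200 g/cup ≈ 131 g
grated parmesan: (2 tbsp + 1 tsp = 7/3 tbsp) × 7/2 ÷ 16 tbsp/cup × 100 g/cup ≈ 51 g
vegetable broth: 6 tbsp × 7/2 × 15 mL/tbsp = 315 mL
butter: 1.5 stick × 7/2 × 8 tbsp/stick = 42 tbsp

mayonnaise: 630 mL; dried chickpeas: 131 g; grated parmesan: 51 g; vegetable broth: 315 mL; butter: 42 tbsp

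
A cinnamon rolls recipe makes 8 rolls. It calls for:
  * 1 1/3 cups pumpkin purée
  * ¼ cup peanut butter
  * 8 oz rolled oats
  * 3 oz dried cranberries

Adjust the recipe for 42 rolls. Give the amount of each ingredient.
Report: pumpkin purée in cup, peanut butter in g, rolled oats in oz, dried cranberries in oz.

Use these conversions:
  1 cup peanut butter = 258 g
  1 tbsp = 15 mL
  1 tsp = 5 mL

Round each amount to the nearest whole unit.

Scaling factor: 42/8 = 21/4 = 5.25.
pumpkin purée: 4/3 cup × 21/4 = 7 cup
peanut butter: 0.25 cup × 21/4 × 258 g/cup ≈ 339 g
rolled oats: 8 oz × 21/4 = 42 oz
dried cranberries: 3 oz × 21/4 ≈ 16 oz

pumpkin purée: 7 cup; peanut butter: 339 g; rolled oats: 42 oz; dried cranberries: 16 oz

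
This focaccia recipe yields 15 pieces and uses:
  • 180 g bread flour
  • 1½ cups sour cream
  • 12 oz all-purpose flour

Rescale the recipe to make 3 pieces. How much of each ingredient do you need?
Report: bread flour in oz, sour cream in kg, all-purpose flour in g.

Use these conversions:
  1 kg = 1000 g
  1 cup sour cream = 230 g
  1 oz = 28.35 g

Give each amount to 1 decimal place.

bread flour: 1.3 oz; sour cream: 0.1 kg; all-purpose flour: 68.0 g

Scaling factor: 3/15 = 1/5 = 0.2.
bread flour: 180 g × 1/5 ÷ 28.35 g/oz ≈ 1.3 oz
sour cream: 1.5 cup × 1/5 × 230 g/cup ÷ 1000 g/kg ≈ 0.1 kg
all-purpose flour: 12 oz × 1/5 × 28.35 g/oz ≈ 68.0 g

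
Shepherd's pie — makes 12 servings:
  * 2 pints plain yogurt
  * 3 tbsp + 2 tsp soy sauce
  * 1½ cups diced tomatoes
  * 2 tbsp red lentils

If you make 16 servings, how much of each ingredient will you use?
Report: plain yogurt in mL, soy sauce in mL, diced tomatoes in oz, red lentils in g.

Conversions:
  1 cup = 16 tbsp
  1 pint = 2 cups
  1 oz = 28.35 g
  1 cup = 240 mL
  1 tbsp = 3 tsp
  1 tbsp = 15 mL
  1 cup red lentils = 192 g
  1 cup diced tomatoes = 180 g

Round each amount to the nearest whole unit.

Scaling factor: 16/12 = 4/3.
plain yogurt: 2 pint × 4/3 × 2 cup/pint × 240 mL/cup = 1280 mL
soy sauce: (3 tbsp + 2 tsp = 11/3 tbsp) × 4/3 × 15 mL/tbsp ≈ 73 mL
diced tomatoes: 1.5 cup × 4/3 × 180 g/cup ÷ 28.35 g/oz ≈ 13 oz
red lentils: 2 tbsp × 4/3 ÷ 16 tbsp/cup × 192 g/cup = 32 g

plain yogurt: 1280 mL; soy sauce: 73 mL; diced tomatoes: 13 oz; red lentils: 32 g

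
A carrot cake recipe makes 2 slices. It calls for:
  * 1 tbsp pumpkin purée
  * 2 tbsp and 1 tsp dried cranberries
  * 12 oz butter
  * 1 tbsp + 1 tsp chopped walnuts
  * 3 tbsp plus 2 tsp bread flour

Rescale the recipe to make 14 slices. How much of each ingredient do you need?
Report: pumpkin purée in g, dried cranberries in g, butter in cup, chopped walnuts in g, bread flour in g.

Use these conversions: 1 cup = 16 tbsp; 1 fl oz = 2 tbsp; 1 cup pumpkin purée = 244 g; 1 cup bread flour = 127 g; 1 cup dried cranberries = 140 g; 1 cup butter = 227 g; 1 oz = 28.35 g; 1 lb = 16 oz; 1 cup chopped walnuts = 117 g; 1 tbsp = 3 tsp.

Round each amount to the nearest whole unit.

pumpkin purée: 107 g; dried cranberries: 143 g; butter: 10 cup; chopped walnuts: 68 g; bread flour: 204 g

Scaling factor: 14/2 = 7.
pumpkin purée: 1 tbsp × 7 ÷ 16 tbsp/cup × 244 g/cup ≈ 107 g
dried cranberries: (2 tbsp + 1 tsp = 7/3 tbsp) × 7 ÷ 16 tbsp/cup × 140 g/cup ≈ 143 g
butter: 12 oz × 7 × 28.35 g/oz ÷ 227 g/cup ≈ 10 cup
chopped walnuts: (1 tbsp + 1 tsp = 4/3 tbsp) × 7 ÷ 16 tbsp/cup × 117 g/cup ≈ 68 g
bread flour: (3 tbsp + 2 tsp = 11/3 tbsp) × 7 ÷ 16 tbsp/cup × 127 g/cup ≈ 204 g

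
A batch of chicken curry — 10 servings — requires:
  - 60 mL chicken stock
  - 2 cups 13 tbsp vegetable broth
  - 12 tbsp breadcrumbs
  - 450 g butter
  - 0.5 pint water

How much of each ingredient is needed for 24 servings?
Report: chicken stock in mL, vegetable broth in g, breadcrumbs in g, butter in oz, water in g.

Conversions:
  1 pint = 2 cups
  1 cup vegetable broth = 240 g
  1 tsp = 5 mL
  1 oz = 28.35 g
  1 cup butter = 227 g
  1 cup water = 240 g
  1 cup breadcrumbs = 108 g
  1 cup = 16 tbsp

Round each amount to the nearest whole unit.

chicken stock: 144 mL; vegetable broth: 1620 g; breadcrumbs: 194 g; butter: 38 oz; water: 576 g

Scaling factor: 24/10 = 12/5 = 2.4.
chicken stock: 60 mL × 12/5 = 144 mL
vegetable broth: (2 cup + 13 tbsp = 2.8125 cup) × 12/5 × 240 g/cup = 1620 g
breadcrumbs: 12 tbsp × 12/5 ÷ 16 tbsp/cup × 108 g/cup ≈ 194 g
butter: 450 g × 12/5 ÷ 28.35 g/oz ≈ 38 oz
water: 0.5 pint × 12/5 × 2 cup/pint × 240 g/cup = 576 g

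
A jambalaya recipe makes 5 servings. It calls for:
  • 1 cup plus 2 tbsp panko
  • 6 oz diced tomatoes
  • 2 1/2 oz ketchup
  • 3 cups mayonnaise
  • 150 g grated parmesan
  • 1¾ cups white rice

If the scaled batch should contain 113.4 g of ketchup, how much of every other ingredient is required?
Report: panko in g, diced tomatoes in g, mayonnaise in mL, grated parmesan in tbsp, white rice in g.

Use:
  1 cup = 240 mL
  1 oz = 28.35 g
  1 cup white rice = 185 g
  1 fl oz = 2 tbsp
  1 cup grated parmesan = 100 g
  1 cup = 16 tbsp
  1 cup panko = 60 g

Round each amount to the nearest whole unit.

The original recipe has 70.875 g of ketchup, so the scaling factor is 113.4 ÷ 70.875 = 8/5 = 1.6.
panko: (1 cup + 2 tbsp = 1.125 cup) × 8/5 × 60 g/cup = 108 g
diced tomatoes: 6 oz × 8/5 × 28.35 g/oz ≈ 272 g
mayonnaise: 3 cup × 8/5 × 240 mL/cup = 1152 mL
grated parmesan: 150 g × 8/5 ÷ 100 g/cup × 16 tbsp/cup ≈ 38 tbsp
white rice: 1.75 cup × 8/5 × 185 g/cup = 518 g

panko: 108 g; diced tomatoes: 272 g; mayonnaise: 1152 mL; grated parmesan: 38 tbsp; white rice: 518 g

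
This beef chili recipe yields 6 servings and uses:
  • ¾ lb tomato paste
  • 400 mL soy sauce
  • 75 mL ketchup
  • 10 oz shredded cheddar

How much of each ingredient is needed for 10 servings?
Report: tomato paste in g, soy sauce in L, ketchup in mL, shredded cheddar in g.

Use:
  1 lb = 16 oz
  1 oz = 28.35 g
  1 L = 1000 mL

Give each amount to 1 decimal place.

Scaling factor: 10/6 = 5/3.
tomato paste: 0.75 lb × 5/3 × 16 oz/lb × 28.35 g/oz = 567.0 g
soy sauce: 400 mL × 5/3 ÷ 1000 mL/L ≈ 0.7 L
ketchup: 75 mL × 5/3 = 125.0 mL
shredded cheddar: 10 oz × 5/3 × 28.35 g/oz = 472.5 g

tomato paste: 567.0 g; soy sauce: 0.7 L; ketchup: 125.0 mL; shredded cheddar: 472.5 g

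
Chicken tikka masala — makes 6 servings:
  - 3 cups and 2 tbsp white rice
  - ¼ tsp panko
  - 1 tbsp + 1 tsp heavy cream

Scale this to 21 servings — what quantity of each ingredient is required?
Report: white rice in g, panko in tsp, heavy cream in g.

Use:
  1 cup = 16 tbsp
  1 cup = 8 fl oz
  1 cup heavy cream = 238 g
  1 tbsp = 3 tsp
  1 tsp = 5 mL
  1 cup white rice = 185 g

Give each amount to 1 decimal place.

white rice: 2023.4 g; panko: 0.9 tsp; heavy cream: 69.4 g

Scaling factor: 21/6 = 7/2 = 3.5.
white rice: (3 cup + 2 tbsp = 3.125 cup) × 7/2 × 185 g/cup ≈ 2023.4 g
panko: 0.25 tsp × 7/2 ≈ 0.9 tsp
heavy cream: (1 tbsp + 1 tsp = 4/3 tbsp) × 7/2 ÷ 16 tbsp/cup × 238 g/cup ≈ 69.4 g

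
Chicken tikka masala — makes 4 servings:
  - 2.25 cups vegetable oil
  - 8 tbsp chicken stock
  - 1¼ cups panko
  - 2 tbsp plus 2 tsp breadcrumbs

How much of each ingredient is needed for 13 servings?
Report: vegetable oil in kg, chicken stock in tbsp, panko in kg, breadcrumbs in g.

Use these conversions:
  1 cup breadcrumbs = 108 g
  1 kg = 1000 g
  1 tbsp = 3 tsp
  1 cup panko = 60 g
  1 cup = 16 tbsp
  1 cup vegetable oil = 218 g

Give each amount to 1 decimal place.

Scaling factor: 13/4 = 3.25.
vegetable oil: 2.25 cup × 13/4 × 218 g/cup ÷ 1000 g/kg ≈ 1.6 kg
chicken stock: 8 tbsp × 13/4 = 26.0 tbsp
panko: 1.25 cup × 13/4 × 60 g/cup ÷ 1000 g/kg ≈ 0.2 kg
breadcrumbs: (2 tbsp + 2 tsp = 8/3 tbsp) × 13/4 ÷ 16 tbsp/cup × 108 g/cup = 58.5 g

vegetable oil: 1.6 kg; chicken stock: 26.0 tbsp; panko: 0.2 kg; breadcrumbs: 58.5 g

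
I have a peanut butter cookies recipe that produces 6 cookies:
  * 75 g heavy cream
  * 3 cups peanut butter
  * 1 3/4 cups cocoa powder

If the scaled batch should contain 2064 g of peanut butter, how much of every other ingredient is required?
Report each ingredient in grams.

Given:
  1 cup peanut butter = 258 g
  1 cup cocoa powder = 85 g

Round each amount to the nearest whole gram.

The original recipe has 774 g of peanut butter, so the scaling factor is 2064 ÷ 774 = 8/3.
heavy cream: 75 g × 8/3 = 200 g
cocoa powder: 1.75 cup × 8/3 × 85 g/cup ≈ 397 g

heavy cream: 200 g; cocoa powder: 397 g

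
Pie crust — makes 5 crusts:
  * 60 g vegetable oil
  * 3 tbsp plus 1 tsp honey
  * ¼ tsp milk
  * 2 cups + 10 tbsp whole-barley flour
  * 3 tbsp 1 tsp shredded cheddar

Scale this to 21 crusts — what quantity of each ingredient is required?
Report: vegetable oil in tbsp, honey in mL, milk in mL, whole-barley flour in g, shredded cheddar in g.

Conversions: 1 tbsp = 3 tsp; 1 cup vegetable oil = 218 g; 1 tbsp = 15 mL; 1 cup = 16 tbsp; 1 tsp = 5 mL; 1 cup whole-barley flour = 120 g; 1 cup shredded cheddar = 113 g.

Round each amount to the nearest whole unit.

Scaling factor: 21/5 = 4.2.
vegetable oil: 60 g × 21/5 ÷ 218 g/cup × 16 tbsp/cup ≈ 18 tbsp
honey: (3 tbsp + 1 tsp = 10/3 tbsp) × 21/5 × 15 mL/tbsp = 210 mL
milk: 0.25 tsp × 21/5 × 5 mL/tsp ≈ 5 mL
whole-barley flour: (2 cup + 10 tbsp = 2.625 cup) × 21/5 × 120 g/cup = 1323 g
shredded cheddar: (3 tbsp + 1 tsp = 10/3 tbsp) × 21/5 ÷ 16 tbsp/cup × 113 g/cup ≈ 99 g

vegetable oil: 18 tbsp; honey: 210 mL; milk: 5 mL; whole-barley flour: 1323 g; shredded cheddar: 99 g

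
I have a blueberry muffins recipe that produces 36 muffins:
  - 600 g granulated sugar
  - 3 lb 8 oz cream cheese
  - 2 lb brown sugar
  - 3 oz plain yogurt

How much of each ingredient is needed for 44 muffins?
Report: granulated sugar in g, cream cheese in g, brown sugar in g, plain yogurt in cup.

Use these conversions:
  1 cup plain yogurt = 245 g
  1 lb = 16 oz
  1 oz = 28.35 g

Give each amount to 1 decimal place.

granulated sugar: 733.3 g; cream cheese: 1940.4 g; brown sugar: 1108.8 g; plain yogurt: 0.4 cup

Scaling factor: 44/36 = 11/9.
granulated sugar: 600 g × 11/9 ≈ 733.3 g
cream cheese: (3 lb + 8 oz = 3.5 lb) × 11/9 × 16 oz/lb × 28.35 g/oz = 1940.4 g
brown sugar: 2 lb × 11/9 × 16 oz/lb × 28.35 g/oz = 1108.8 g
plain yogurt: 3 oz × 11/9 × 28.35 g/oz ÷ 245 g/cup ≈ 0.4 cup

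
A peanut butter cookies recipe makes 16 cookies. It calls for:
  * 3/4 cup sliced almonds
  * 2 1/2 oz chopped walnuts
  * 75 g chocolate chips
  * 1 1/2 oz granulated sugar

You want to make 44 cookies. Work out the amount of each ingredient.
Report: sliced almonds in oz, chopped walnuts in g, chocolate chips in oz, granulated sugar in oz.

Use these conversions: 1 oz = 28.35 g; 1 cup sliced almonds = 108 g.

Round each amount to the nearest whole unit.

Scaling factor: 44/16 = 11/4 = 2.75.
sliced almonds: 0.75 cup × 11/4 × 108 g/cup ÷ 28.35 g/oz ≈ 8 oz
chopped walnuts: 2.5 oz × 11/4 × 28.35 g/oz ≈ 195 g
chocolate chips: 75 g × 11/4 ÷ 28.35 g/oz ≈ 7 oz
granulated sugar: 1.5 oz × 11/4 ≈ 4 oz

sliced almonds: 8 oz; chopped walnuts: 195 g; chocolate chips: 7 oz; granulated sugar: 4 oz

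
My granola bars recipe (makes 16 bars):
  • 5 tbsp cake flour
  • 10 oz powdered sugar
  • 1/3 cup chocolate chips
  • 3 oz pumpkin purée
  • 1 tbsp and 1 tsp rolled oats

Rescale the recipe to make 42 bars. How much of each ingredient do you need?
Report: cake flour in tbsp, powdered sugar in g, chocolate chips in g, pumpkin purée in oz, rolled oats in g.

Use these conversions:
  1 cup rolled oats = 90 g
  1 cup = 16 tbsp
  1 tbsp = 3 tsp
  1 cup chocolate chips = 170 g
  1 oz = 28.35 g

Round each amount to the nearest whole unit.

Scaling factor: 42/16 = 21/8 = 2.625.
cake flour: 5 tbsp × 21/8 ≈ 13 tbsp
powdered sugar: 10 oz × 21/8 × 28.35 g/oz ≈ 744 g
chocolate chips: 1/3 cup × 21/8 × 170 g/cup ≈ 149 g
pumpkin purée: 3 oz × 21/8 ≈ 8 oz
rolled oats: (1 tbsp + 1 tsp = 4/3 tbsp) × 21/8 ÷ 16 tbsp/cup × 90 g/cup ≈ 20 g

cake flour: 13 tbsp; powdered sugar: 744 g; chocolate chips: 149 g; pumpkin purée: 8 oz; rolled oats: 20 g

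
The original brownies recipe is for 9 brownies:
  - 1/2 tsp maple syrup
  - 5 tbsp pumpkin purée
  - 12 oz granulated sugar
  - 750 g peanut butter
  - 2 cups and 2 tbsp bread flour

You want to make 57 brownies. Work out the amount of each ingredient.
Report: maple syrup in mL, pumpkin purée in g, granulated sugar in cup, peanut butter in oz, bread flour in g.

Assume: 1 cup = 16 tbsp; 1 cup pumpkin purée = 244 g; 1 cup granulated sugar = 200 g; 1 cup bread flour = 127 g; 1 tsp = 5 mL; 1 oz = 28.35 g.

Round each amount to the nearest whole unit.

Scaling factor: 57/9 = 19/3.
maple syrup: 0.5 tsp × 19/3 × 5 mL/tsp ≈ 16 mL
pumpkin purée: 5 tbsp × 19/3 ÷ 16 tbsp/cup × 244 g/cup ≈ 483 g
granulated sugar: 12 oz × 19/3 × 28.35 g/oz ÷ 200 g/cup ≈ 11 cup
peanut butter: 750 g × 19/3 ÷ 28.35 g/oz ≈ 168 oz
bread flour: (2 cup + 2 tbsp = 2.125 cup) × 19/3 × 127 g/cup ≈ 1709 g

maple syrup: 16 mL; pumpkin purée: 483 g; granulated sugar: 11 cup; peanut butter: 168 oz; bread flour: 1709 g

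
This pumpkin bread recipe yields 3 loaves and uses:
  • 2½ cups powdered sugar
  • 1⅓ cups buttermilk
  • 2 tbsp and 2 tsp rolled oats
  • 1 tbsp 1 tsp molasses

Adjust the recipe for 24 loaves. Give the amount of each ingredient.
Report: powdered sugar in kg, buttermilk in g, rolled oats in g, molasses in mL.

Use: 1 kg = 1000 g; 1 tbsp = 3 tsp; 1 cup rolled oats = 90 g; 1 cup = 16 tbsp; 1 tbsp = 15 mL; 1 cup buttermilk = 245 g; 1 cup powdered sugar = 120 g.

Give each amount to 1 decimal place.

powdered sugar: 2.4 kg; buttermilk: 2613.3 g; rolled oats: 120.0 g; molasses: 160.0 mL

Scaling factor: 24/3 = 8.
powdered sugar: 2.5 cup × 8 × 120 g/cup ÷ 1000 g/kg = 2.4 kg
buttermilk: 4/3 cup × 8 × 245 g/cup ≈ 2613.3 g
rolled oats: (2 tbsp + 2 tsp = 8/3 tbsp) × 8 ÷ 16 tbsp/cup × 90 g/cup = 120.0 g
molasses: (1 tbsp + 1 tsp = 4/3 tbsp) × 8 × 15 mL/tbsp = 160.0 mL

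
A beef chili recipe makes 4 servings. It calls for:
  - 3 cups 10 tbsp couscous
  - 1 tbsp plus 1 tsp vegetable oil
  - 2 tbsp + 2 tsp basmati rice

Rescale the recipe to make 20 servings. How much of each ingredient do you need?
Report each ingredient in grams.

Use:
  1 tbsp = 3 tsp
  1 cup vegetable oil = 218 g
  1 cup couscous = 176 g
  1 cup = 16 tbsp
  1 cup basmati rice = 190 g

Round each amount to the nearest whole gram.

couscous: 3190 g; vegetable oil: 91 g; basmati rice: 158 g

Scaling factor: 20/4 = 5.
couscous: (3 cup + 10 tbsp = 3.625 cup) × 5 × 176 g/cup = 3190 g
vegetable oil: (1 tbsp + 1 tsp = 4/3 tbsp) × 5 ÷ 16 tbsp/cup × 218 g/cup ≈ 91 g
basmati rice: (2 tbsp + 2 tsp = 8/3 tbsp) × 5 ÷ 16 tbsp/cup × 190 g/cup ≈ 158 g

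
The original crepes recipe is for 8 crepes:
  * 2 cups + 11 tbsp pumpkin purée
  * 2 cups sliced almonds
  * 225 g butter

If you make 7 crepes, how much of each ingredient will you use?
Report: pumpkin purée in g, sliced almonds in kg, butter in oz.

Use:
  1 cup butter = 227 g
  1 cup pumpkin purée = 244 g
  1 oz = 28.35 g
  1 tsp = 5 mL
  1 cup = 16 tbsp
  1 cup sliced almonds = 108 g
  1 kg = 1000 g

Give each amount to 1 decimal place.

Scaling factor: 7/8 = 0.875.
pumpkin purée: (2 cup + 11 tbsp = 2.6875 cup) × 7/8 × 244 g/cup ≈ 573.8 g
sliced almonds: 2 cup × 7/8 × 108 g/cup ÷ 1000 g/kg ≈ 0.2 kg
butter: 225 g × 7/8 ÷ 28.35 g/oz ≈ 6.9 oz

pumpkin purée: 573.8 g; sliced almonds: 0.2 kg; butter: 6.9 oz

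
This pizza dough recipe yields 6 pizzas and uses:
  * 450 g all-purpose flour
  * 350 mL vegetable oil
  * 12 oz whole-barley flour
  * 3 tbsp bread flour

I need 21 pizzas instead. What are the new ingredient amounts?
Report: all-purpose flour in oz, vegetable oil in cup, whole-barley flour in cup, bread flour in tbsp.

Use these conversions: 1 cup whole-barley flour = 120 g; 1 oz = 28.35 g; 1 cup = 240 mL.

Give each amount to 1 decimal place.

Scaling factor: 21/6 = 7/2 = 3.5.
all-purpose flour: 450 g × 7/2 ÷ 28.35 g/oz ≈ 55.6 oz
vegetable oil: 350 mL × 7/2 ÷ 240 mL/cup ≈ 5.1 cup
whole-barley flour: 12 oz × 7/2 × 28.35 g/oz ÷ 120 g/cup ≈ 9.9 cup
bread flour: 3 tbsp × 7/2 = 10.5 tbsp

all-purpose flour: 55.6 oz; vegetable oil: 5.1 cup; whole-barley flour: 9.9 cup; bread flour: 10.5 tbsp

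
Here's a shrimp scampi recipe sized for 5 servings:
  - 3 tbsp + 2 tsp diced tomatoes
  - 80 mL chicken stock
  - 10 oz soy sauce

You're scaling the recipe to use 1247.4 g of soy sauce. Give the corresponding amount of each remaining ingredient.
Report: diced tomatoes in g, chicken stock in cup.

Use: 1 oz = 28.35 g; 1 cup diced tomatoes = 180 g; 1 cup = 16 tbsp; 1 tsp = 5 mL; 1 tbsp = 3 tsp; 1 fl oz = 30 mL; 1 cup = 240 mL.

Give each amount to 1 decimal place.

diced tomatoes: 181.5 g; chicken stock: 1.5 cup

The original recipe has 283.5 g of soy sauce, so the scaling factor is 1247.4 ÷ 283.5 = 22/5 = 4.4.
diced tomatoes: (3 tbsp + 2 tsp = 11/3 tbsp) × 22/5 ÷ 16 tbsp/cup × 180 g/cup = 181.5 g
chicken stock: 80 mL × 22/5 ÷ 240 mL/cup ≈ 1.5 cup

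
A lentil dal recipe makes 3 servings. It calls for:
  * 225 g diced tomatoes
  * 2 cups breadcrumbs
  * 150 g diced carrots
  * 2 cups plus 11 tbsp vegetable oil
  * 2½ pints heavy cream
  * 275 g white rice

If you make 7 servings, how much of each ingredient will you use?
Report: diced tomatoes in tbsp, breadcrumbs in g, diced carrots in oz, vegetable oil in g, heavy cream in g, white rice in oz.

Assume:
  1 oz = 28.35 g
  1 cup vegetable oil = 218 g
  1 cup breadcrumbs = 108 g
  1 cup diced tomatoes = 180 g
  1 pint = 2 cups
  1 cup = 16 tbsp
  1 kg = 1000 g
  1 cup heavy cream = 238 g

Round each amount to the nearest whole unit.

Scaling factor: 7/3.
diced tomatoes: 225 g × 7/3 ÷ 180 g/cup × 16 tbsp/cup ≈ 47 tbsp
breadcrumbs: 2 cup × 7/3 × 108 g/cup = 504 g
diced carrots: 150 g × 7/3 ÷ 28.35 g/oz ≈ 12 oz
vegetable oil: (2 cup + 11 tbsp = 2.6875 cup) × 7/3 × 218 g/cup ≈ 1367 g
heavy cream: 2.5 pint × 7/3 × 2 cup/pint × 238 g/cup ≈ 2777 g
white rice: 275 g × 7/3 ÷ 28.35 g/oz ≈ 23 oz

diced tomatoes: 47 tbsp; breadcrumbs: 504 g; diced carrots: 12 oz; vegetable oil: 1367 g; heavy cream: 2777 g; white rice: 23 oz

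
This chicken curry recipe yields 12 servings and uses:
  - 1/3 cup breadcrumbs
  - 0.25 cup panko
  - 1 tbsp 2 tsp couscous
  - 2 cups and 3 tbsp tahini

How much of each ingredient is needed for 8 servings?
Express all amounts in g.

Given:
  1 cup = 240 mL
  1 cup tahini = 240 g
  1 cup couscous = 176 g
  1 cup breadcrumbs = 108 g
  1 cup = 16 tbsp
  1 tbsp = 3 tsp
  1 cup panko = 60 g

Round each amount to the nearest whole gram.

Scaling factor: 8/12 = 2/3.
breadcrumbs: 1/3 cup × 2/3 × 108 g/cup = 24 g
panko: 0.25 cup × 2/3 × 60 g/cup = 10 g
couscous: (1 tbsp + 2 tsp = 5/3 tbsp) × 2/3 ÷ 16 tbsp/cup × 176 g/cup ≈ 12 g
tahini: (2 cup + 3 tbsp = 2.1875 cup) × 2/3 × 240 g/cup = 350 g

breadcrumbs: 24 g; panko: 10 g; couscous: 12 g; tahini: 350 g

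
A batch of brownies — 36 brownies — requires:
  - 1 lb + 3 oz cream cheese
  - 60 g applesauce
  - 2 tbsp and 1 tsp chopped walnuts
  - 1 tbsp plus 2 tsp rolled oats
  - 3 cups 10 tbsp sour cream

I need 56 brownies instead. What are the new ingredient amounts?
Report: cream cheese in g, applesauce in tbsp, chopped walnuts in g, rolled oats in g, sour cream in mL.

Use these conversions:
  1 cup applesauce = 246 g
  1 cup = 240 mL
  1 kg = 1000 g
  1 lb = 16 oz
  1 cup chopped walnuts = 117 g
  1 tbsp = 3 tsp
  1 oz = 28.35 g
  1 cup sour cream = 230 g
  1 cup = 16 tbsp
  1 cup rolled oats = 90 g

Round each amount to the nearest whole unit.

cream cheese: 838 g; applesauce: 6 tbsp; chopped walnuts: 27 g; rolled oats: 15 g; sour cream: 1353 mL

Scaling factor: 56/36 = 14/9.
cream cheese: (1 lb + 3 oz = 1.1875 lb) × 14/9 × 16 oz/lb × 28.35 g/oz ≈ 838 g
applesauce: 60 g × 14/9 ÷ 246 g/cup × 16 tbsp/cup ≈ 6 tbsp
chopped walnuts: (2 tbsp + 1 tsp = 7/3 tbsp) × 14/9 ÷ 16 tbsp/cup × 117 g/cup ≈ 27 g
rolled oats: (1 tbsp + 2 tsp = 5/3 tbsp) × 14/9 ÷ 16 tbsp/cup × 90 g/cup ≈ 15 g
sour cream: (3 cup + 10 tbsp = 3.625 cup) × 14/9 × 240 mL/cup ≈ 1353 mL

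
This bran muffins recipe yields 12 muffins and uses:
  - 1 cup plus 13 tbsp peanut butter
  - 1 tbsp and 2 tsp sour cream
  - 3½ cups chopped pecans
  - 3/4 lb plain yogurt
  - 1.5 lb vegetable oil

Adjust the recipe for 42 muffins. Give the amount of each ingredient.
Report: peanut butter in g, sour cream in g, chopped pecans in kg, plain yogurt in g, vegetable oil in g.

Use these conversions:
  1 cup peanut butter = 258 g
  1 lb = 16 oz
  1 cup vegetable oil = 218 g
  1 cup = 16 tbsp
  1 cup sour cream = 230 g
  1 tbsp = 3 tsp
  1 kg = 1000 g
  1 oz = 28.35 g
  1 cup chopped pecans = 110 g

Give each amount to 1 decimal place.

Scaling factor: 42/12 = 7/2 = 3.5.
peanut butter: (1 cup + 13 tbsp = 1.8125 cup) × 7/2 × 258 g/cup ≈ 1636.7 g
sour cream: (1 tbsp + 2 tsp = 5/3 tbsp) × 7/2 ÷ 16 tbsp/cup × 230 g/cup ≈ 83.9 g
chopped pecans: 3.5 cup × 7/2 × 110 g/cup ÷ 1000 g/kg ≈ 1.3 kg
plain yogurt: 0.75 lb × 7/2 × 16 oz/lb × 28.35 g/oz = 1190.7 g
vegetable oil: 1.5 lb × 7/2 × 16 oz/lb × 28.35 g/oz = 2381.4 g

peanut butter: 1636.7 g; sour cream: 83.9 g; chopped pecans: 1.3 kg; plain yogurt: 1190.7 g; vegetable oil: 2381.4 g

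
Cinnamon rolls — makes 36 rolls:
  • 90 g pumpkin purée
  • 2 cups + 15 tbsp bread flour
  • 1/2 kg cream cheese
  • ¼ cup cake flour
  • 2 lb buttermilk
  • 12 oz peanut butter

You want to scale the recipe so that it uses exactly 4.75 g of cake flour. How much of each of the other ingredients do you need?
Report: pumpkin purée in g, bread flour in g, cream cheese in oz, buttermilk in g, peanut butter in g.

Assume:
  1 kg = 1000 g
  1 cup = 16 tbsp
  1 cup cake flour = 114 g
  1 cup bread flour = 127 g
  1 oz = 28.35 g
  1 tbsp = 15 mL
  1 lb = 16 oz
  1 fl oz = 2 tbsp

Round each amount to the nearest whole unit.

pumpkin purée: 15 g; bread flour: 62 g; cream cheese: 3 oz; buttermilk: 151 g; peanut butter: 57 g

The original recipe has 28.5 g of cake flour, so the scaling factor is 4.75 ÷ 28.5 = 1/6.
pumpkin purée: 90 g × 1/6 = 15 g
bread flour: (2 cup + 15 tbsp = 2.9375 cup) × 1/6 × 127 g/cup ≈ 62 g
cream cheese: 0.5 kg × 1/6 × 1000 g/kg ÷ 28.35 g/oz ≈ 3 oz
buttermilk: 2 lb × 1/6 × 16 oz/lb × 28.35 g/oz ≈ 151 g
peanut butter: 12 oz × 1/6 × 28.35 g/oz ≈ 57 g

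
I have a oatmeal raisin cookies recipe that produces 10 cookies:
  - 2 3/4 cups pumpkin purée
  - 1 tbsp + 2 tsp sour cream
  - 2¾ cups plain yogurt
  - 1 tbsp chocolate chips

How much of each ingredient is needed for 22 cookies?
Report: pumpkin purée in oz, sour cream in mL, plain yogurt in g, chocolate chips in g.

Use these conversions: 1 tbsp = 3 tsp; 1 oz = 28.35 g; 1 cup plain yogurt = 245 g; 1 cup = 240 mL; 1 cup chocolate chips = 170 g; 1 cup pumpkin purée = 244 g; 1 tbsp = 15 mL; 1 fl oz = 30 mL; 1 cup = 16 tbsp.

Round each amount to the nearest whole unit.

pumpkin purée: 52 oz; sour cream: 55 mL; plain yogurt: 1482 g; chocolate chips: 23 g

Scaling factor: 22/10 = 11/5 = 2.2.
pumpkin purée: 2.75 cup × 11/5 × 244 g/cup ÷ 28.35 g/oz ≈ 52 oz
sour cream: (1 tbsp + 2 tsp = 5/3 tbsp) × 11/5 × 15 mL/tbsp = 55 mL
plain yogurt: 2.75 cup × 11/5 × 245 g/cup ≈ 1482 g
chocolate chips: 1 tbsp × 11/5 ÷ 16 tbsp/cup × 170 g/cup ≈ 23 g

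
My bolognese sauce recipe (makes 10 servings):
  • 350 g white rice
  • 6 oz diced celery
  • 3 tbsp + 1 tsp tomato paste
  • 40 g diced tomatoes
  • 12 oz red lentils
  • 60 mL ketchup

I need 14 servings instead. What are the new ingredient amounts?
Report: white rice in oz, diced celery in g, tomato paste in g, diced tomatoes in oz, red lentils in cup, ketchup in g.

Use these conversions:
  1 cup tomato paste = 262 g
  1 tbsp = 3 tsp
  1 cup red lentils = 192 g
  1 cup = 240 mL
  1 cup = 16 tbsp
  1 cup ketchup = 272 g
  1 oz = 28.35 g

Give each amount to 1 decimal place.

white rice: 17.3 oz; diced celery: 238.1 g; tomato paste: 76.4 g; diced tomatoes: 2.0 oz; red lentils: 2.5 cup; ketchup: 95.2 g

Scaling factor: 14/10 = 7/5 = 1.4.
white rice: 350 g × 7/5 ÷ 28.35 g/oz ≈ 17.3 oz
diced celery: 6 oz × 7/5 × 28.35 g/oz ≈ 238.1 g
tomato paste: (3 tbsp + 1 tsp = 10/3 tbsp) × 7/5 ÷ 16 tbsp/cup × 262 g/cup ≈ 76.4 g
diced tomatoes: 40 g × 7/5 ÷ 28.35 g/oz ≈ 2.0 oz
red lentils: 12 oz × 7/5 × 28.35 g/oz ÷ 192 g/cup ≈ 2.5 cup
ketchup: 60 mL × 7/5 ÷ 240 mL/cup × 272 g/cup = 95.2 g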